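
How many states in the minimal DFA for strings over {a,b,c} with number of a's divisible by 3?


Track (count of a) mod 3: states 0..2, accept at 0
Minimal DFA: 3 states


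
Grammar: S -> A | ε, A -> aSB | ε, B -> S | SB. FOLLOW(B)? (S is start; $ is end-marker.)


$ ∈ FOLLOW(S). For each A -> αBβ: add FIRST(β)\{ε} to FOLLOW(B); if β nullable, add FOLLOW(A).
FOLLOW(B) = {$, a}


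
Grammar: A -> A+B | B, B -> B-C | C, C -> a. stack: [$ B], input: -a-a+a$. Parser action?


shift '-' to continue B -> B-C
Action: shift


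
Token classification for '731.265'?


Pattern: digits with a decimal point
Type: FLOAT_LITERAL


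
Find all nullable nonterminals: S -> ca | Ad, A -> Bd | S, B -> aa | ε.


A nonterminal is nullable iff some alternative derives ε (directly, or every symbol in it is nullable)
Nullable: {B}


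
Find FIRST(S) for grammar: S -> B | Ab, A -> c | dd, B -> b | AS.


Per alternative of S: FIRST(B) = {b, c, d}; FIRST(Ab) = {c, d}
FIRST(S) = {b, c, d}


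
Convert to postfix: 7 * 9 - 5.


Left to right (same or higher precedence on left)
Postfix: 7 9 * 5 -


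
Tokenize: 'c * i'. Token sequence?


Scan left to right, longest-match per lexeme
Tokens: ID(c), OP(*), ID(i)


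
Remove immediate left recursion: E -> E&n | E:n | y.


Left-recursive alternatives: E&n, E:n; non-recursive: y
Introduce E': E -> yE', E' -> &nE' | :nE' | ε


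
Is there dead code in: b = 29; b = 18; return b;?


first assignment to b is overwritten before any read
Dead: 'b = 29'


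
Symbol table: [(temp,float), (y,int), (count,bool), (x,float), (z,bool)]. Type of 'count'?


Lookup 'count' → type bool


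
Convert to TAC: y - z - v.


Break into single-operator statements:
t1 = y - z
t2 = t1 - v


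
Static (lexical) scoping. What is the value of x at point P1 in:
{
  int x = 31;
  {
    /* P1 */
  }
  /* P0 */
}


P1's block does not declare x; resolves to the enclosing declaration at depth 0
x = 31


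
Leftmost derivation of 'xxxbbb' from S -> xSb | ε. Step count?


Derivation: S => xSb => xxSbb => xxxSbbb => xxxbbb
Steps: 4


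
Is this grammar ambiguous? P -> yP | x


right-linear, alternatives start with distinct terminals 'y' vs 'x': unique leftmost derivation
Unambiguous


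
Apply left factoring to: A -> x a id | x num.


Common prefix: 'x'
Factored: A -> x A', A' -> a id | num


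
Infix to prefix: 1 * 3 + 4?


left-to-right (same/higher precedence on left): tree is (+ (* 1 3) 4)
Prefix: + * 1 3 4


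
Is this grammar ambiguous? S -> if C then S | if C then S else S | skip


dangling else: 'if C then if C then skip else skip' parses two ways
Ambiguous


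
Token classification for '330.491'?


Pattern: digits with a decimal point
Type: FLOAT_LITERAL


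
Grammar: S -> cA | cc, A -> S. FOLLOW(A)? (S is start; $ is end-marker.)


$ ∈ FOLLOW(S). For each A -> αBβ: add FIRST(β)\{ε} to FOLLOW(B); if β nullable, add FOLLOW(A).
FOLLOW(A) = {$}


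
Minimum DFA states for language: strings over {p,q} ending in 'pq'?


Track the longest suffix of input matching a prefix of 'pq': 3 classes (prefixes of length 0..2)
Minimal DFA: 3 states


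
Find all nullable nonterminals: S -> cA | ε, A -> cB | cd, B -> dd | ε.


A nonterminal is nullable iff some alternative derives ε (directly, or every symbol in it is nullable)
Nullable: {B, S}


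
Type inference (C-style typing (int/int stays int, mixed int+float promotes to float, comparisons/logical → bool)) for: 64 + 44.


Operand types: int + int
Rule: mixed int/float promotes to float; int/int stays int
Result type: int


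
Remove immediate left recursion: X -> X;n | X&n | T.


Left-recursive alternatives: X;n, X&n; non-recursive: T
Introduce X': X -> TX', X' -> ;nX' | &nX' | ε


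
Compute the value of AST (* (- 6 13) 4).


Evaluate inner: (- 6 13) = -7
Evaluate root: (* -7 4) = -28
Result: -28


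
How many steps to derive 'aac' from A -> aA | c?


Derivation: A => aA => aaA => aac
Steps: 3


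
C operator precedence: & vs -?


'-' is additive (level 9); '&' is bitwise AND (level 5)
Higher level binds tighter
'-' has higher precedence than '&'


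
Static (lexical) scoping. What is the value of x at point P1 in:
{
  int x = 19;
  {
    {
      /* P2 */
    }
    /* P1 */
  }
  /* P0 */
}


P1's block does not declare x; resolves to the enclosing declaration at depth 0
x = 19


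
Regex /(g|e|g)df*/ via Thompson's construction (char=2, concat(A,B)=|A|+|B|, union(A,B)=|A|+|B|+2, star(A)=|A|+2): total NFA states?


Syntax tree has 5 char leaf(s), 2 union(s), 1 star(s)
chars contribute 5×2 = 10; each union adds +2; each star adds +2
Total: 10 + 4 + 2 = 16 states


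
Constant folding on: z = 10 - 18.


10 - 18 = -8 at compile time
Optimized: z = -8


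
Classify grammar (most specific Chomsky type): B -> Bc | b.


Left-linear: every RHS is a terminal or one nonterminal followed by a terminal
Classification: Type 3 (Regular)


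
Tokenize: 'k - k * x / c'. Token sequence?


Scan left to right, longest-match per lexeme
Tokens: ID(k), OP(-), ID(k), OP(*), ID(x), OP(/), ID(c)


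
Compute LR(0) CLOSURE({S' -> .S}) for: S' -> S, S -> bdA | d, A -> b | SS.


Start: S' -> .S
For each item with dot before a nonterminal B, add B -> .γ for every B-production
Closure: [S' -> .S, S -> .bdA, S -> .d]


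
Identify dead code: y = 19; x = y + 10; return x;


y is read by x's definition; x is returned
No dead code


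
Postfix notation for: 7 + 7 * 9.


* has higher precedence, evaluate 7*9 first
Postfix: 7 7 9 * +


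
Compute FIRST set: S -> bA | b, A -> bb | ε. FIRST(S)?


Per alternative of S: FIRST(bA) = {b}; FIRST(b) = {b}
FIRST(S) = {b}


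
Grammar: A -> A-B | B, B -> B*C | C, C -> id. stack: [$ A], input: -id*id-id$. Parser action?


shift '-' to continue A -> A-B
Action: shift


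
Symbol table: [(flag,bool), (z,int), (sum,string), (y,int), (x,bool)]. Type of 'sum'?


Lookup 'sum' → type string


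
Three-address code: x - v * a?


Break into single-operator statements:
t1 = v * a
t2 = x - t1


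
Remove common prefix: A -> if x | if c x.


Common prefix: 'if'
Factored: A -> if A', A' -> x | c x


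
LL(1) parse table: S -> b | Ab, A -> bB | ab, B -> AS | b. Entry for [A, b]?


For [A, b]: 'b' ∈ FIRST(bB)
Entry: A -> bB


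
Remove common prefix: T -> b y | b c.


Common prefix: 'b'
Factored: T -> b T', T' -> y | c


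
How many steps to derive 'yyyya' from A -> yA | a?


Derivation: A => yA => yyA => yyyA => yyyyA => yyyya
Steps: 5


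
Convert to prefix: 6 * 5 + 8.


left-to-right (same/higher precedence on left): tree is (+ (* 6 5) 8)
Prefix: + * 6 5 8


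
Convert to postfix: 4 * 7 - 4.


Left to right (same or higher precedence on left)
Postfix: 4 7 * 4 -


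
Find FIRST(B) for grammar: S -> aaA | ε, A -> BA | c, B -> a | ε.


Per alternative of B: FIRST(a) = {a}; FIRST(ε) = {ε}
FIRST(B) = {a, ε}


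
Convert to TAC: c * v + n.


Break into single-operator statements:
t1 = c * v
t2 = t1 + n


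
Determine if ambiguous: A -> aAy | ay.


balanced a^n…y^n: each string has a unique parse
Unambiguous


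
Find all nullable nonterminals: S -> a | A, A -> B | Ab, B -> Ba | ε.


A nonterminal is nullable iff some alternative derives ε (directly, or every symbol in it is nullable)
Nullable: {A, B, S}


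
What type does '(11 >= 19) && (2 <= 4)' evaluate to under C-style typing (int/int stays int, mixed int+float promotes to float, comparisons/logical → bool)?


Operand types: bool && bool
Rule: logical operators take bool operands and yield bool
Result type: bool


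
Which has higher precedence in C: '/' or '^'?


'/' is multiplicative (level 10); '^' is bitwise XOR (level 4)
Higher level binds tighter
'/' has higher precedence than '^'


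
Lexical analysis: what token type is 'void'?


Pattern: reserved word
Type: KEYWORD


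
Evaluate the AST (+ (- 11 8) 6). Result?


Evaluate inner: (- 11 8) = 3
Evaluate root: (+ 3 6) = 9
Result: 9


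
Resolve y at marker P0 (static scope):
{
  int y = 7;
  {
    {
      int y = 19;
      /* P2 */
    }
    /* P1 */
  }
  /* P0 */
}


y declared in the same block as P0
y = 7


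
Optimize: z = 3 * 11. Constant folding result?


3 * 11 = 33 at compile time
Optimized: z = 33


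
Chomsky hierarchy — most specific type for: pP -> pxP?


LHS has context (more than one symbol) and |LHS| ≤ |RHS|
Classification: Type 1 (Context-Sensitive)


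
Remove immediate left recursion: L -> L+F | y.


Left-recursive alternatives: L+F; non-recursive: y
Introduce L': L -> yL', L' -> +FL' | ε


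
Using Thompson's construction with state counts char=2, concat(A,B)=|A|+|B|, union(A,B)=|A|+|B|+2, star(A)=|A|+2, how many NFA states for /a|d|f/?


Syntax tree has 3 char leaf(s), 2 union(s), 0 star(s)
chars contribute 3×2 = 6; each union adds +2; each star adds +2
Total: 6 + 4 + 0 = 10 states


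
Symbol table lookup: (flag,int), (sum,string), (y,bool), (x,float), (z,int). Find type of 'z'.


Lookup 'z' → type int


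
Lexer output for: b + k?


Scan left to right, longest-match per lexeme
Tokens: ID(b), OP(+), ID(k)


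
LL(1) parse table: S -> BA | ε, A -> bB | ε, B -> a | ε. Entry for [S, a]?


For [S, a]: 'a' ∈ FIRST(BA)
Entry: S -> BA


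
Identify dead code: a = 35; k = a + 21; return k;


a is read by k's definition; k is returned
No dead code


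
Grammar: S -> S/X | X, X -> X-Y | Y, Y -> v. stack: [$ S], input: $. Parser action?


start symbol S on stack, input exhausted
Action: accept


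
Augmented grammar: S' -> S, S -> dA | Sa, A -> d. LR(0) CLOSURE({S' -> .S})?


Start: S' -> .S
For each item with dot before a nonterminal B, add B -> .γ for every B-production
Closure: [S' -> .S, S -> .dA, S -> .Sa]


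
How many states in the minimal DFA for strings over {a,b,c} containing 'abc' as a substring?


KMP-style automaton: 3 progress states + 1 absorbing accept = 4
Minimal DFA: 4 states


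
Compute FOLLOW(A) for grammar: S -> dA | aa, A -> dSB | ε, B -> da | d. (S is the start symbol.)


$ ∈ FOLLOW(S). For each A -> αBβ: add FIRST(β)\{ε} to FOLLOW(B); if β nullable, add FOLLOW(A).
FOLLOW(A) = {$, d}


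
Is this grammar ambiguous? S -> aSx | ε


balanced a^n…x^n: each string has a unique parse
Unambiguous


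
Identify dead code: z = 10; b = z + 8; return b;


z is read by b's definition; b is returned
No dead code


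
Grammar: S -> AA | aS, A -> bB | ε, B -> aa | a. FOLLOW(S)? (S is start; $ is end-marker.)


$ ∈ FOLLOW(S). For each A -> αBβ: add FIRST(β)\{ε} to FOLLOW(B); if β nullable, add FOLLOW(A).
FOLLOW(S) = {$}


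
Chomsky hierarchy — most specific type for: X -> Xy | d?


Left-linear: every RHS is a terminal or one nonterminal followed by a terminal
Classification: Type 3 (Regular)


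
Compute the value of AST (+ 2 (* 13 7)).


Evaluate inner: (* 13 7) = 91
Evaluate root: (+ 2 91) = 93
Result: 93


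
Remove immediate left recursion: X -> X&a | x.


Left-recursive alternatives: X&a; non-recursive: x
Introduce X': X -> xX', X' -> &aX' | ε


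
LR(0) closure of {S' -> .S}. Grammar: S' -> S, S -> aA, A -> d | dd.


Start: S' -> .S
For each item with dot before a nonterminal B, add B -> .γ for every B-production
Closure: [S' -> .S, S -> .aA]


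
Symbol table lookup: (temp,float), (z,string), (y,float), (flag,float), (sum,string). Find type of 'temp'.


Lookup 'temp' → type float


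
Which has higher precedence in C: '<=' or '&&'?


'<=' is relational (level 7); '&&' is logical AND (level 2)
Higher level binds tighter
'<=' has higher precedence than '&&'


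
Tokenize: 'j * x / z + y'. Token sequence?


Scan left to right, longest-match per lexeme
Tokens: ID(j), OP(*), ID(x), OP(/), ID(z), OP(+), ID(y)


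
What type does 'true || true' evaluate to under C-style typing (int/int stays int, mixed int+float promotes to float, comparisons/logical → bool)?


Operand types: bool || bool
Rule: logical operators take bool operands and yield bool
Result type: bool


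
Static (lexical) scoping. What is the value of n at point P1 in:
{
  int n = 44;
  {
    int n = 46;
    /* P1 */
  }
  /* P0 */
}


n declared in the same block as P1
n = 46


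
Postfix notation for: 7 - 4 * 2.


* has higher precedence, evaluate 4*2 first
Postfix: 7 4 2 * -


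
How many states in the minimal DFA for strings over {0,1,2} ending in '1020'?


Track the longest suffix of input matching a prefix of '1020': 5 classes (prefixes of length 0..4)
Minimal DFA: 5 states


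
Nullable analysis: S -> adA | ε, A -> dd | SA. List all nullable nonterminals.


A nonterminal is nullable iff some alternative derives ε (directly, or every symbol in it is nullable)
Nullable: {S}


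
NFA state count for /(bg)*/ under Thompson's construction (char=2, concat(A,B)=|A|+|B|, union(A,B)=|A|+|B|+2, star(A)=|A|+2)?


Syntax tree has 2 char leaf(s), 0 union(s), 1 star(s)
chars contribute 2×2 = 4; each union adds +2; each star adds +2
Total: 4 + 0 + 2 = 6 states


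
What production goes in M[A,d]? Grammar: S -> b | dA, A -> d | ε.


For [A, d]: 'd' ∈ FIRST(d)
Entry: A -> d


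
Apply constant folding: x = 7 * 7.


7 * 7 = 49 at compile time
Optimized: x = 49


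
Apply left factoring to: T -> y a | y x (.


Common prefix: 'y'
Factored: T -> y T', T' -> a | x (


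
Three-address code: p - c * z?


Break into single-operator statements:
t1 = c * z
t2 = p - t1


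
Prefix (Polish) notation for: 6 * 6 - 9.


left-to-right (same/higher precedence on left): tree is (- (* 6 6) 9)
Prefix: - * 6 6 9


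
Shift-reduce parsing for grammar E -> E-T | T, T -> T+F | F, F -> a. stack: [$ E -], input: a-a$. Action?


no handle ('E-' is not any RHS); shift 'a'
Action: shift


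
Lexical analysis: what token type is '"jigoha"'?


Pattern: double-quoted sequence
Type: STRING_LITERAL


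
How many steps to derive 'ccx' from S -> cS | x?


Derivation: S => cS => ccS => ccx
Steps: 3


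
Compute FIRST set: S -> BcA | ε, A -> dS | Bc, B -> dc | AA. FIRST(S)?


Per alternative of S: FIRST(BcA) = {d}; FIRST(ε) = {ε}
FIRST(S) = {d, ε}


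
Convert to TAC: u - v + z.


Break into single-operator statements:
t1 = u - v
t2 = t1 + z


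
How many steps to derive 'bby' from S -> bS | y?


Derivation: S => bS => bbS => bby
Steps: 3


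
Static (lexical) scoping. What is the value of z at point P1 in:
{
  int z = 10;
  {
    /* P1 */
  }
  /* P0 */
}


P1's block does not declare z; resolves to the enclosing declaration at depth 0
z = 10


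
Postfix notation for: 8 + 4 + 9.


Left to right (same or higher precedence on left)
Postfix: 8 4 + 9 +


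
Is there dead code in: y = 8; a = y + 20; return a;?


y is read by a's definition; a is returned
No dead code


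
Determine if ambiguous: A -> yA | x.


right-linear, alternatives start with distinct terminals 'y' vs 'x': unique leftmost derivation
Unambiguous


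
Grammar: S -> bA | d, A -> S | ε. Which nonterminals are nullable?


A nonterminal is nullable iff some alternative derives ε (directly, or every symbol in it is nullable)
Nullable: {A}


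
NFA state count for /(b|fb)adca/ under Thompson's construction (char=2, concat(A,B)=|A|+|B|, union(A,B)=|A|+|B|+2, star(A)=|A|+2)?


Syntax tree has 7 char leaf(s), 1 union(s), 0 star(s)
chars contribute 7×2 = 14; each union adds +2; each star adds +2
Total: 14 + 2 + 0 = 16 states


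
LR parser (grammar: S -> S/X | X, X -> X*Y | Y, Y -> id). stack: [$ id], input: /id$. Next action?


'id' on top is the handle for Y -> id
Action: reduce (Y -> id)


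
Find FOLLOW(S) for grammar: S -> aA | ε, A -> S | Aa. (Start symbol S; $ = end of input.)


$ ∈ FOLLOW(S). For each A -> αBβ: add FIRST(β)\{ε} to FOLLOW(B); if β nullable, add FOLLOW(A).
FOLLOW(S) = {$, a}


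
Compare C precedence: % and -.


'%' is multiplicative (level 10); '-' is additive (level 9)
Higher level binds tighter
'%' has higher precedence than '-'


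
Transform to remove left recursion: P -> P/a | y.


Left-recursive alternatives: P/a; non-recursive: y
Introduce P': P -> yP', P' -> /aP' | ε


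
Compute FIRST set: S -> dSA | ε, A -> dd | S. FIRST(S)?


Per alternative of S: FIRST(dSA) = {d}; FIRST(ε) = {ε}
FIRST(S) = {d, ε}


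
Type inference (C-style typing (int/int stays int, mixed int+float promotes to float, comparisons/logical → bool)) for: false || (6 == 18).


Operand types: bool || bool
Rule: logical operators take bool operands and yield bool
Result type: bool


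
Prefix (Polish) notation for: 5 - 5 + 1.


left-to-right (same/higher precedence on left): tree is (+ (- 5 5) 1)
Prefix: + - 5 5 1


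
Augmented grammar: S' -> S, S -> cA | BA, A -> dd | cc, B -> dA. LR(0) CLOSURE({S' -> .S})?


Start: S' -> .S
For each item with dot before a nonterminal B, add B -> .γ for every B-production
Closure: [S' -> .S, S -> .cA, S -> .BA, B -> .dA]


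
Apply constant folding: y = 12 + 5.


12 + 5 = 17 at compile time
Optimized: y = 17


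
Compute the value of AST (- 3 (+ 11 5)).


Evaluate inner: (+ 11 5) = 16
Evaluate root: (- 3 16) = -13
Result: -13


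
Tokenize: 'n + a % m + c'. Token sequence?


Scan left to right, longest-match per lexeme
Tokens: ID(n), OP(+), ID(a), OP(%), ID(m), OP(+), ID(c)


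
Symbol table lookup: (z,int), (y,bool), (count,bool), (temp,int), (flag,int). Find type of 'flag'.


Lookup 'flag' → type int


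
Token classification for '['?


Pattern: delimiter/punctuation
Type: PUNCTUATION


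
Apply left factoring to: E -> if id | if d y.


Common prefix: 'if'
Factored: E -> if E', E' -> id | d y


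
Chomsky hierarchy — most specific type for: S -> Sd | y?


Left-linear: every RHS is a terminal or one nonterminal followed by a terminal
Classification: Type 3 (Regular)


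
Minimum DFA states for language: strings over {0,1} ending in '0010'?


Track the longest suffix of input matching a prefix of '0010': 5 classes (prefixes of length 0..4)
Minimal DFA: 5 states


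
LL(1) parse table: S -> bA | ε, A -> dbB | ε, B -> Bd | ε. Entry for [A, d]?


For [A, d]: 'd' ∈ FIRST(dbB)
Entry: A -> dbB


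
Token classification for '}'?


Pattern: delimiter/punctuation
Type: PUNCTUATION


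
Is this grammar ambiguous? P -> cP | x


right-linear, alternatives start with distinct terminals 'c' vs 'x': unique leftmost derivation
Unambiguous


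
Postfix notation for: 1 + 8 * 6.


* has higher precedence, evaluate 8*6 first
Postfix: 1 8 6 * +


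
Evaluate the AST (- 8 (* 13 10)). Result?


Evaluate inner: (* 13 10) = 130
Evaluate root: (- 8 130) = -122
Result: -122


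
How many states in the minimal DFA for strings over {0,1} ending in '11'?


Track the longest suffix of input matching a prefix of '11': 3 classes (prefixes of length 0..2)
Minimal DFA: 3 states


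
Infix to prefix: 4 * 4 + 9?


left-to-right (same/higher precedence on left): tree is (+ (* 4 4) 9)
Prefix: + * 4 4 9


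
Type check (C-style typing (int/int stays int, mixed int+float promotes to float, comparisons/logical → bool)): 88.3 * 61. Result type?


Operand types: float * int
Rule: mixed int/float promotes to float; int/int stays int
Result type: float


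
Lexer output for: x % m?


Scan left to right, longest-match per lexeme
Tokens: ID(x), OP(%), ID(m)


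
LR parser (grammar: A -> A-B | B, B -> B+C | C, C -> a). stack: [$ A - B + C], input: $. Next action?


handle 'B+C' on top
Action: reduce (B -> B+C)


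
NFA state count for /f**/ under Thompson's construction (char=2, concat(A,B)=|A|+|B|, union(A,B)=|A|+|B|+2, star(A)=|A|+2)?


Syntax tree has 1 char leaf(s), 0 union(s), 2 star(s)
chars contribute 1×2 = 2; each union adds +2; each star adds +2
Total: 2 + 0 + 4 = 6 states


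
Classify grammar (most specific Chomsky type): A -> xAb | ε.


Single nonterminal LHS, but x^n b^n is not regular
Classification: Type 2 (Context-Free)


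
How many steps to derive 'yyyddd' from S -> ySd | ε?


Derivation: S => ySd => yySdd => yyySddd => yyyddd
Steps: 4


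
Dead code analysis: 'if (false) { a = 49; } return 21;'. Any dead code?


condition is constant false, so the whole block is unreachable
Dead: 'if (false) { a = 49; }'


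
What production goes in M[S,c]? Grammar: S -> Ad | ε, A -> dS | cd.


For [S, c]: 'c' ∈ FIRST(Ad)
Entry: S -> Ad


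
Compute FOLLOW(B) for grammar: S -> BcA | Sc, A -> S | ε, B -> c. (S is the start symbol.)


$ ∈ FOLLOW(S). For each A -> αBβ: add FIRST(β)\{ε} to FOLLOW(B); if β nullable, add FOLLOW(A).
FOLLOW(B) = {c}


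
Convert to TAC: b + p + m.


Break into single-operator statements:
t1 = b + p
t2 = t1 + m


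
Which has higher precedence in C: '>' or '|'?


'>' is relational (level 7); '|' is bitwise OR (level 3)
Higher level binds tighter
'>' has higher precedence than '|'


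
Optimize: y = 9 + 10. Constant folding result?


9 + 10 = 19 at compile time
Optimized: y = 19


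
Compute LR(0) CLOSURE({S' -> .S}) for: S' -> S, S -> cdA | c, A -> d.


Start: S' -> .S
For each item with dot before a nonterminal B, add B -> .γ for every B-production
Closure: [S' -> .S, S -> .cdA, S -> .c]


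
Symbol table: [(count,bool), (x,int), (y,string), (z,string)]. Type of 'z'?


Lookup 'z' → type string


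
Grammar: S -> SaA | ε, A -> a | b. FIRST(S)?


Per alternative of S: FIRST(SaA) = {a}; FIRST(ε) = {ε}
FIRST(S) = {a, ε}


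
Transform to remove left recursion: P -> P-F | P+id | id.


Left-recursive alternatives: P-F, P+id; non-recursive: id
Introduce P': P -> idP', P' -> -FP' | +idP' | ε


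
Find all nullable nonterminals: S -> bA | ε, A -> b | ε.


A nonterminal is nullable iff some alternative derives ε (directly, or every symbol in it is nullable)
Nullable: {A, S}


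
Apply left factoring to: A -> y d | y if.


Common prefix: 'y'
Factored: A -> y A', A' -> d | if


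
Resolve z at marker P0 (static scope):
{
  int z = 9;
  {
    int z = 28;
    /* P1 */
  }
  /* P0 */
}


z declared in the same block as P0
z = 9


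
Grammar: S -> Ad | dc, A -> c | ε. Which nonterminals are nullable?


A nonterminal is nullable iff some alternative derives ε (directly, or every symbol in it is nullable)
Nullable: {A}


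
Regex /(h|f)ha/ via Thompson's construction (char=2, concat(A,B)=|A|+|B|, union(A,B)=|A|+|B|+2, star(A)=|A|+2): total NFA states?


Syntax tree has 4 char leaf(s), 1 union(s), 0 star(s)
chars contribute 4×2 = 8; each union adds +2; each star adds +2
Total: 8 + 2 + 0 = 10 states


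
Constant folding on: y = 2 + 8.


2 + 8 = 10 at compile time
Optimized: y = 10


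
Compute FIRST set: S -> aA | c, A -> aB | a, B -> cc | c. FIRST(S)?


Per alternative of S: FIRST(aA) = {a}; FIRST(c) = {c}
FIRST(S) = {a, c}


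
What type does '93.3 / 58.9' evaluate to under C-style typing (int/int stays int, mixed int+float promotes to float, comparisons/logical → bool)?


Operand types: float / float
Rule: mixed int/float promotes to float; int/int stays int
Result type: float


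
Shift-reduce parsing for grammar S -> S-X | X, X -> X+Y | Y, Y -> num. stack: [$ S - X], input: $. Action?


handle 'S-X' on top; lookahead ∈ FOLLOW(S) = {-, $}
Action: reduce (S -> S-X)


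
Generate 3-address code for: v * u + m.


Break into single-operator statements:
t1 = v * u
t2 = t1 + m


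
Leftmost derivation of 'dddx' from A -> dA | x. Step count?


Derivation: A => dA => ddA => dddA => dddx
Steps: 4


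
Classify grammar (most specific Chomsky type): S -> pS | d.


Right-linear: every RHS is a terminal or a terminal followed by one nonterminal
Classification: Type 3 (Regular)


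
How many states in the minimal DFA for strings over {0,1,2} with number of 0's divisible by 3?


Track (count of 0) mod 3: states 0..2, accept at 0
Minimal DFA: 3 states


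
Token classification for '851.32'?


Pattern: digits with a decimal point
Type: FLOAT_LITERAL


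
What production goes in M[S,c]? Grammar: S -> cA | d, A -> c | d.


For [S, c]: 'c' ∈ FIRST(cA)
Entry: S -> cA


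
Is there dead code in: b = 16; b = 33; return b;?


first assignment to b is overwritten before any read
Dead: 'b = 16'


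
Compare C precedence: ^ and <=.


'<=' is relational (level 7); '^' is bitwise XOR (level 4)
Higher level binds tighter
'<=' has higher precedence than '^'


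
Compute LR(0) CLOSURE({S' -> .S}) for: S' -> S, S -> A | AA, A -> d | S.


Start: S' -> .S
For each item with dot before a nonterminal B, add B -> .γ for every B-production
Closure: [S' -> .S, S -> .A, S -> .AA, A -> .d, A -> .S]


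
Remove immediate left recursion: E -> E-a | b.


Left-recursive alternatives: E-a; non-recursive: b
Introduce E': E -> bE', E' -> -aE' | ε


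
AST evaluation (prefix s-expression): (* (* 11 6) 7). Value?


Evaluate inner: (* 11 6) = 66
Evaluate root: (* 66 7) = 462
Result: 462


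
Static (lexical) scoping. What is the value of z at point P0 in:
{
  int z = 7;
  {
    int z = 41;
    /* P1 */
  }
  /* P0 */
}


z declared in the same block as P0
z = 7


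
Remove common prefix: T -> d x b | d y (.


Common prefix: 'd'
Factored: T -> d T', T' -> x b | y (


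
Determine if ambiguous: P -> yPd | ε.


balanced y^n…d^n: each string has a unique parse
Unambiguous


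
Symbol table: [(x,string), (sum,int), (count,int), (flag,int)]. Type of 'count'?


Lookup 'count' → type int


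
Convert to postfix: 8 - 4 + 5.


Left to right (same or higher precedence on left)
Postfix: 8 4 - 5 +


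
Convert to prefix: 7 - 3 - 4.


left-to-right (same/higher precedence on left): tree is (- (- 7 3) 4)
Prefix: - - 7 3 4


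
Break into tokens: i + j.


Scan left to right, longest-match per lexeme
Tokens: ID(i), OP(+), ID(j)


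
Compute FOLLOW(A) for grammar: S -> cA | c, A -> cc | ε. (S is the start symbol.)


$ ∈ FOLLOW(S). For each A -> αBβ: add FIRST(β)\{ε} to FOLLOW(B); if β nullable, add FOLLOW(A).
FOLLOW(A) = {$}


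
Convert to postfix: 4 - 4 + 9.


Left to right (same or higher precedence on left)
Postfix: 4 4 - 9 +


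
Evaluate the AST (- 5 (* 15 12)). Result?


Evaluate inner: (* 15 12) = 180
Evaluate root: (- 5 180) = -175
Result: -175


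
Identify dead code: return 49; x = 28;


statement follows a return and is unreachable
Dead: 'x = 28'


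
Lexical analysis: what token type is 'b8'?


Pattern: letter/underscore followed by alphanumerics, not a keyword
Type: IDENTIFIER


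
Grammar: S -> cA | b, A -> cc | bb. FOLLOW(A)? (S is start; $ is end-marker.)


$ ∈ FOLLOW(S). For each A -> αBβ: add FIRST(β)\{ε} to FOLLOW(B); if β nullable, add FOLLOW(A).
FOLLOW(A) = {$}


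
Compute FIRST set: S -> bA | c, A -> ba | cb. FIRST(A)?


Per alternative of A: FIRST(ba) = {b}; FIRST(cb) = {c}
FIRST(A) = {b, c}


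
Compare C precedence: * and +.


'*' is multiplicative (level 10); '+' is additive (level 9)
Higher level binds tighter
'*' has higher precedence than '+'


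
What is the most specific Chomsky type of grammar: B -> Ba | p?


Left-linear: every RHS is a terminal or one nonterminal followed by a terminal
Classification: Type 3 (Regular)


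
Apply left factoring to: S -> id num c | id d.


Common prefix: 'id'
Factored: S -> id S', S' -> num c | d


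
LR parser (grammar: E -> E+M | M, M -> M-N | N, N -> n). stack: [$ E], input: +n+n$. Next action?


shift '+' to continue E -> E+M
Action: shift


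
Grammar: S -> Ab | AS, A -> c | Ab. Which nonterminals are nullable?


A nonterminal is nullable iff some alternative derives ε (directly, or every symbol in it is nullable)
Nullable: {}


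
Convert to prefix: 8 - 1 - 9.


left-to-right (same/higher precedence on left): tree is (- (- 8 1) 9)
Prefix: - - 8 1 9


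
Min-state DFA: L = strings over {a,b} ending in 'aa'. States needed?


Track the longest suffix of input matching a prefix of 'aa': 3 classes (prefixes of length 0..2)
Minimal DFA: 3 states


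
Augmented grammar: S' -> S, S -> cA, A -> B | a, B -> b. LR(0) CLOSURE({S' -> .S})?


Start: S' -> .S
For each item with dot before a nonterminal B, add B -> .γ for every B-production
Closure: [S' -> .S, S -> .cA]


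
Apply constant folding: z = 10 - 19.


10 - 19 = -9 at compile time
Optimized: z = -9


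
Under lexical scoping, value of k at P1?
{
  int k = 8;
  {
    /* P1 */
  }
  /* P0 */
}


P1's block does not declare k; resolves to the enclosing declaration at depth 0
k = 8


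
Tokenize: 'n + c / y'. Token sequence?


Scan left to right, longest-match per lexeme
Tokens: ID(n), OP(+), ID(c), OP(/), ID(y)


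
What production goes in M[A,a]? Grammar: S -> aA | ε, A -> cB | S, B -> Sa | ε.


For [A, a]: 'a' ∈ FIRST(S)
Entry: A -> S


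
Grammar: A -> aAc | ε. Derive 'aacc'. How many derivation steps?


Derivation: A => aAc => aaAcc => aacc
Steps: 3


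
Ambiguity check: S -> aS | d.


right-linear, alternatives start with distinct terminals 'a' vs 'd': unique leftmost derivation
Unambiguous


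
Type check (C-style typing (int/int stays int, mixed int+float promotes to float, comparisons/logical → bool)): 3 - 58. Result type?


Operand types: int - int
Rule: mixed int/float promotes to float; int/int stays int
Result type: int


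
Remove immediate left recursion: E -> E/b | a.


Left-recursive alternatives: E/b; non-recursive: a
Introduce E': E -> aE', E' -> /bE' | ε


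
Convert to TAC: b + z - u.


Break into single-operator statements:
t1 = b + z
t2 = t1 - u


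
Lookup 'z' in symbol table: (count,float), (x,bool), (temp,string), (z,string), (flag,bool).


Lookup 'z' → type string


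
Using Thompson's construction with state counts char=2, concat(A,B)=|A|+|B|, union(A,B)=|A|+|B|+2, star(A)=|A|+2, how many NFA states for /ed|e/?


Syntax tree has 3 char leaf(s), 1 union(s), 0 star(s)
chars contribute 3×2 = 6; each union adds +2; each star adds +2
Total: 6 + 2 + 0 = 8 states


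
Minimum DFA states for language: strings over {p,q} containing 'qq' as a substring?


KMP-style automaton: 2 progress states + 1 absorbing accept = 3
Minimal DFA: 3 states


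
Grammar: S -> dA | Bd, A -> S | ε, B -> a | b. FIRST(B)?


Per alternative of B: FIRST(a) = {a}; FIRST(b) = {b}
FIRST(B) = {a, b}


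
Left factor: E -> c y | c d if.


Common prefix: 'c'
Factored: E -> c E', E' -> y | d if


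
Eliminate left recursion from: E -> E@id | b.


Left-recursive alternatives: E@id; non-recursive: b
Introduce E': E -> bE', E' -> @idE' | ε


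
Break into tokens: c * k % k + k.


Scan left to right, longest-match per lexeme
Tokens: ID(c), OP(*), ID(k), OP(%), ID(k), OP(+), ID(k)


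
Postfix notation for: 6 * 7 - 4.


Left to right (same or higher precedence on left)
Postfix: 6 7 * 4 -


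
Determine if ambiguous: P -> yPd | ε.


balanced y^n…d^n: each string has a unique parse
Unambiguous


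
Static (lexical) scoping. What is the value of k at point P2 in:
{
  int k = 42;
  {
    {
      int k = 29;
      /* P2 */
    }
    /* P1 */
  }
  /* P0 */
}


k declared in the same block as P2
k = 29


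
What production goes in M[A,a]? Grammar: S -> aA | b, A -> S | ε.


For [A, a]: 'a' ∈ FIRST(S)
Entry: A -> S


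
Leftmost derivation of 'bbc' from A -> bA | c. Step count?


Derivation: A => bA => bbA => bbc
Steps: 3


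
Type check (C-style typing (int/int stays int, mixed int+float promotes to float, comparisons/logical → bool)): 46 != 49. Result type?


Operand types: int != int
Rule: comparison yields bool
Result type: bool


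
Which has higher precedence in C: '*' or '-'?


'*' is multiplicative (level 10); '-' is additive (level 9)
Higher level binds tighter
'*' has higher precedence than '-'


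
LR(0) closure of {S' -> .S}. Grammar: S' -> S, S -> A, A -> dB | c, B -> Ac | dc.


Start: S' -> .S
For each item with dot before a nonterminal B, add B -> .γ for every B-production
Closure: [S' -> .S, S -> .A, A -> .dB, A -> .c]


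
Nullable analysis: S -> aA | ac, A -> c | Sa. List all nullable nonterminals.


A nonterminal is nullable iff some alternative derives ε (directly, or every symbol in it is nullable)
Nullable: {}


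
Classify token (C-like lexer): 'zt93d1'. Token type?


Pattern: letter/underscore followed by alphanumerics, not a keyword
Type: IDENTIFIER


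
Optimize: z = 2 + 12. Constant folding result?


2 + 12 = 14 at compile time
Optimized: z = 14


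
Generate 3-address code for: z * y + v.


Break into single-operator statements:
t1 = z * y
t2 = t1 + v


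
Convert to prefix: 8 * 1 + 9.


left-to-right (same/higher precedence on left): tree is (+ (* 8 1) 9)
Prefix: + * 8 1 9


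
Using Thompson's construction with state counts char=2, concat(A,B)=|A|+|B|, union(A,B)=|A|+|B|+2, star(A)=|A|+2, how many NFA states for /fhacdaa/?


Syntax tree has 7 char leaf(s), 0 union(s), 0 star(s)
chars contribute 7×2 = 14; each union adds +2; each star adds +2
Total: 14 + 0 + 0 = 14 states


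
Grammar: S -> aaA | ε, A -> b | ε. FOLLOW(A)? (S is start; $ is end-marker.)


$ ∈ FOLLOW(S). For each A -> αBβ: add FIRST(β)\{ε} to FOLLOW(B); if β nullable, add FOLLOW(A).
FOLLOW(A) = {$}


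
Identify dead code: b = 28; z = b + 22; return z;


b is read by z's definition; z is returned
No dead code


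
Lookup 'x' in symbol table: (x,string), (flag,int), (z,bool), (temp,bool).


Lookup 'x' → type string


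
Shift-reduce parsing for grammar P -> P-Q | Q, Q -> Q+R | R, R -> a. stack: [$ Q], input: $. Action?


lookahead ∉ {+} so Q won't extend; reduce P -> Q
Action: reduce (P -> Q)


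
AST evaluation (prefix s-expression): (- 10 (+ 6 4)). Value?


Evaluate inner: (+ 6 4) = 10
Evaluate root: (- 10 10) = 0
Result: 0


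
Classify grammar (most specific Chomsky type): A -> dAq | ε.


Single nonterminal LHS, but d^n q^n is not regular
Classification: Type 2 (Context-Free)


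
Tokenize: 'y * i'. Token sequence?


Scan left to right, longest-match per lexeme
Tokens: ID(y), OP(*), ID(i)


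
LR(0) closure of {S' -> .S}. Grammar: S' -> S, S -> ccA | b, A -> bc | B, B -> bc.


Start: S' -> .S
For each item with dot before a nonterminal B, add B -> .γ for every B-production
Closure: [S' -> .S, S -> .ccA, S -> .b]


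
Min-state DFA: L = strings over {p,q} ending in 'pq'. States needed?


Track the longest suffix of input matching a prefix of 'pq': 3 classes (prefixes of length 0..2)
Minimal DFA: 3 states


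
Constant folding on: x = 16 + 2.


16 + 2 = 18 at compile time
Optimized: x = 18


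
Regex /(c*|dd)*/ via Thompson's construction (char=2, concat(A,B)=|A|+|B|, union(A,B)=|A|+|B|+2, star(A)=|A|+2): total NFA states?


Syntax tree has 3 char leaf(s), 1 union(s), 2 star(s)
chars contribute 3×2 = 6; each union adds +2; each star adds +2
Total: 6 + 2 + 4 = 12 states


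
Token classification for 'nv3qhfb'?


Pattern: letter/underscore followed by alphanumerics, not a keyword
Type: IDENTIFIER


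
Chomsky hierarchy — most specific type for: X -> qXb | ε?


Single nonterminal LHS, but q^n b^n is not regular
Classification: Type 2 (Context-Free)


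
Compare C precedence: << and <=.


'<<' is shift (level 8); '<=' is relational (level 7)
Higher level binds tighter
'<<' has higher precedence than '<='


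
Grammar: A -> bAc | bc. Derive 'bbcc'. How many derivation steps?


Derivation: A => bAc => bbcc
Steps: 2


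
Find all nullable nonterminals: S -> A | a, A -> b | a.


A nonterminal is nullable iff some alternative derives ε (directly, or every symbol in it is nullable)
Nullable: {}


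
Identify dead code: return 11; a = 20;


statement follows a return and is unreachable
Dead: 'a = 20'


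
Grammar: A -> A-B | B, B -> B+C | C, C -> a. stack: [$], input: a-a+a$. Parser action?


no handle on stack; shift 'a'
Action: shift


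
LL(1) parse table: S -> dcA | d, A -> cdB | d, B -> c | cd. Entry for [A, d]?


For [A, d]: 'd' ∈ FIRST(d)
Entry: A -> d


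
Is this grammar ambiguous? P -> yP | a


right-linear, alternatives start with distinct terminals 'y' vs 'a': unique leftmost derivation
Unambiguous


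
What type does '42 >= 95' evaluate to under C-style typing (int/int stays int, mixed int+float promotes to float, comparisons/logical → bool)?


Operand types: int >= int
Rule: comparison yields bool
Result type: bool


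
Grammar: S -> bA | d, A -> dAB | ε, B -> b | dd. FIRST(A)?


Per alternative of A: FIRST(dAB) = {d}; FIRST(ε) = {ε}
FIRST(A) = {d, ε}


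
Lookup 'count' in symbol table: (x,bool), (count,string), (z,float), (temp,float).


Lookup 'count' → type string


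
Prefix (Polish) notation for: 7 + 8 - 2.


left-to-right (same/higher precedence on left): tree is (- (+ 7 8) 2)
Prefix: - + 7 8 2


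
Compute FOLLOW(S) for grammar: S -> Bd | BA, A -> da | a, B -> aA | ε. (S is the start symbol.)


$ ∈ FOLLOW(S). For each A -> αBβ: add FIRST(β)\{ε} to FOLLOW(B); if β nullable, add FOLLOW(A).
FOLLOW(S) = {$}


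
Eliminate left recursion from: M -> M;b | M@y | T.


Left-recursive alternatives: M;b, M@y; non-recursive: T
Introduce M': M -> TM', M' -> ;bM' | @yM' | ε


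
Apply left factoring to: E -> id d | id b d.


Common prefix: 'id'
Factored: E -> id E', E' -> d | b d


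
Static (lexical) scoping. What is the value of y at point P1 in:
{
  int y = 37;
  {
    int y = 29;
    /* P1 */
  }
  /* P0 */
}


y declared in the same block as P1
y = 29


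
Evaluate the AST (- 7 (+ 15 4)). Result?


Evaluate inner: (+ 15 4) = 19
Evaluate root: (- 7 19) = -12
Result: -12


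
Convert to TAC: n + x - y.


Break into single-operator statements:
t1 = n + x
t2 = t1 - y


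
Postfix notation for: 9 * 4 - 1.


Left to right (same or higher precedence on left)
Postfix: 9 4 * 1 -


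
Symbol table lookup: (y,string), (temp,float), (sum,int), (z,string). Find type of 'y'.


Lookup 'y' → type string


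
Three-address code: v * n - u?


Break into single-operator statements:
t1 = v * n
t2 = t1 - u


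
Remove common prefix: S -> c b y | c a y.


Common prefix: 'c'
Factored: S -> c S', S' -> b y | a y


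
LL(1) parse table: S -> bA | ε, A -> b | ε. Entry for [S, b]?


For [S, b]: 'b' ∈ FIRST(bA)
Entry: S -> bA


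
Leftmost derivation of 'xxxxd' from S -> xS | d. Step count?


Derivation: S => xS => xxS => xxxS => xxxxS => xxxxd
Steps: 5


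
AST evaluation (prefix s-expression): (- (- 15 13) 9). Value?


Evaluate inner: (- 15 13) = 2
Evaluate root: (- 2 9) = -7
Result: -7


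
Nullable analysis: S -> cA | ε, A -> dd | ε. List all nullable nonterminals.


A nonterminal is nullable iff some alternative derives ε (directly, or every symbol in it is nullable)
Nullable: {A, S}
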